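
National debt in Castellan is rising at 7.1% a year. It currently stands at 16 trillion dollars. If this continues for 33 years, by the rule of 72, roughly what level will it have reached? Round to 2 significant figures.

It doubles every 72/7.1 ≈ 10.14 years, so 33 years is 3.25 doublings.
2^3.25 ≈ 9.51; 16 × 9.51 ≈ 150 trillion dollars.

≈ 150 trillion dollars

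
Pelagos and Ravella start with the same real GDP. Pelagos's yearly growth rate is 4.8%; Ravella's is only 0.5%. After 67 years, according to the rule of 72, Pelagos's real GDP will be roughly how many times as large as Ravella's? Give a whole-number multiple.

approximately 16 times

Only the 4.3-point difference matters.
72/4.3 ≈ 16.74 years per doubling of the ratio; 67 years gives 4.00 doublings, so ≈ 16×.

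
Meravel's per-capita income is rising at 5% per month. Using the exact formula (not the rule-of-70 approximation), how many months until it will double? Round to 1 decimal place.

14.2 months

t = ln(2) / ln(1 + 0.05) = 0.6931 / 0.048790 ≈ 14.21.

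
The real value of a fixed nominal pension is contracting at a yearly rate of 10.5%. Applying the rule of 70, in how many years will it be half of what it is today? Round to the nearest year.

around 7 years

Halving time ≈ 70 / 10.5 = 6.67 → 7 years.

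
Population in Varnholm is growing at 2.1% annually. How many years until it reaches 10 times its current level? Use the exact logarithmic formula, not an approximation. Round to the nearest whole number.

111 years

t = ln(10) / ln(1 + 0.021) = 2.3026 / 0.020783 ≈ 110.79.
≈ 111 years.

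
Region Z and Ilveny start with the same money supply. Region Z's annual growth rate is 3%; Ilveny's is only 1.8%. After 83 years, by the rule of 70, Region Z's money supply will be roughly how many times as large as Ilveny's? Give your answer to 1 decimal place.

Rate gap = 3% − 1.8% = 1.2 points.
The ratio doubles every 70/1.2 ≈ 58.33 years.
83/58.33 ≈ 1.42 doublings → ratio ≈ 2^1.42 ≈ 2.7.

roughly 2.7 times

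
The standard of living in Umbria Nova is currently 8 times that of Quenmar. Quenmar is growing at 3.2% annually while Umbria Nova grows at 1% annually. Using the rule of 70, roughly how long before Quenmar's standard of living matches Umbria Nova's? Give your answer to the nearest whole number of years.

95 years

What matters is the difference: 2.2 pp.
Rule of 70 on the gap: the ratio halves every 70/2.2 ≈ 31.82 years.
An 8 times gap closes after 3 halvings: 3 × 31.82 ≈ 95 years.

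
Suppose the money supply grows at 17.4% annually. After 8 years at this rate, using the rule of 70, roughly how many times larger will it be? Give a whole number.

Doubling time ≈ 70/17.4 = 4.02 years.
8/4.02 ≈ 2 doublings, so about 2^2 = 4×.

approximately 4 times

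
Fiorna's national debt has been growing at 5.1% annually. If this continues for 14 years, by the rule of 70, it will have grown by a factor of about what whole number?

Doubling time ≈ 70/5.1 = 13.73 years.
14/13.73 ≈ 1 doubling, so about 2^1 = 2×.

≈ 2 times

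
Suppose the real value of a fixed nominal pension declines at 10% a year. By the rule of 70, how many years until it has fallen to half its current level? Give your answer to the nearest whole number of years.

Falling at 10%, it halves about every 70/10 = 7.00 years.

≈ 7 years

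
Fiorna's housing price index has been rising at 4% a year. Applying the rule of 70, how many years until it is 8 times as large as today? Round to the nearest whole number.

One doubling takes 70/4 = 17.50 years.
8× is 3 doublings, so 3 × 17.50 ≈ 53 years.

around 53 years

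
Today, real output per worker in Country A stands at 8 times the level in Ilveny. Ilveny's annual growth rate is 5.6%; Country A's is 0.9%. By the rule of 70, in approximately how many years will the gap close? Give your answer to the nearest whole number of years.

45 years

What matters is the difference: 4.7 pp.
Rule of 70 on the gap: the ratio halves every 70/4.7 ≈ 14.89 years.
An 8 times gap closes after 3 halvings: 3 × 14.89 ≈ 45 years.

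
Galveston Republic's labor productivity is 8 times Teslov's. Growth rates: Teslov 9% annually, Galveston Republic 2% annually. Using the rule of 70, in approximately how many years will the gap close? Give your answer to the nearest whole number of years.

Teslov gains on Galveston Republic at 9% − 2% = 7 points a year.
At that relative rate the gap halves every 70/7 ≈ 10.00 years.
An 8 times gap closes after 3 halvings: 3 × 10.00 ≈ 30 years.

roughly 30 years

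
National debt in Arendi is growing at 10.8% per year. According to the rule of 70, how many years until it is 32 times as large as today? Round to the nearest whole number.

Doubling time ≈ 70/10.8 = 6.48 years.
Getting to 32× needs 5 doublings: 5 × 6.48 ≈ 32 years.

roughly 32 years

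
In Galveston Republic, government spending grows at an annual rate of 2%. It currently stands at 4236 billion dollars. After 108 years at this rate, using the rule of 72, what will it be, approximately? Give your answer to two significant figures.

It doubles every 72/2 ≈ 36.00 years, so 108 years is 3.00 doublings.
2^3.00 ≈ 8.00; 4236 × 8.00 ≈ 34000 billion dollars.

34000 billion dollars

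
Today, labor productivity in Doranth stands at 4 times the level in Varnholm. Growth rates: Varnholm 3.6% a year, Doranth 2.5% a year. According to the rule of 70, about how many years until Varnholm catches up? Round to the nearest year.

around 127 years

The growth-rate gap is 3.6% − 2.5% = 1.1 percentage points.
So the ratio between them halves every 70/1.1 ≈ 63.64 years.
A 4 times gap closes after 2 halvings: 2 × 63.64 ≈ 127 years.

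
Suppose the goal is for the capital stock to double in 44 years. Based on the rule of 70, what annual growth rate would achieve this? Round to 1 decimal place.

70 / 44 ≈ 1.59, so about 1.6% annually.

≈ 1.6%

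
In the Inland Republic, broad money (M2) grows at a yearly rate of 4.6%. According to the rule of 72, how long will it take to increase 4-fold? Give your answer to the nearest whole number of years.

One doubling takes 72/4.6 = 15.65 years.
Getting to 4× needs 2 doublings: 2 × 15.65 ≈ 31 years.

≈ 31 years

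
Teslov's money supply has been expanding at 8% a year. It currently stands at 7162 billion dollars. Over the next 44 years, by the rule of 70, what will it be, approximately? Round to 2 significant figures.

roughly 230000 billion dollars

Doubling time ≈ 70/8 = 8.75 years.
44 years is 44/8.75 ≈ 5.03 doublings, a factor of 2^5.03 ≈ 32.67.
7162 × 32.67 ≈ 230000 billion dollars.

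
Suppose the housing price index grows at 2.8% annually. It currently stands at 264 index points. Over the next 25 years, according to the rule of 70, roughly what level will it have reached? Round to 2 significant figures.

530 index points

Doubling time ≈ 70/2.8 = 25.00 years.
25 years is 25/25.00 ≈ 1.00 doublings, a factor of 2^1.00 ≈ 2.00.
264 × 2.00 ≈ 530 index points.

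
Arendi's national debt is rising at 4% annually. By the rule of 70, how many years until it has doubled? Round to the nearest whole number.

Doubling time ≈ 70 / 4 = 17.50 years.

approximately 18 years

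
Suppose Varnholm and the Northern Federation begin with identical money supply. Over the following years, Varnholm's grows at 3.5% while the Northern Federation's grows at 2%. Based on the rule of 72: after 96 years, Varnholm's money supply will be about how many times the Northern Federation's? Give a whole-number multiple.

approximately 4 times

Rate gap = 3.5% − 2% = 1.5 points.
The ratio doubles every 72/1.5 ≈ 48.00 years.
96/48.00 ≈ 2.00 doublings → ratio ≈ 2^2.00 ≈ 4.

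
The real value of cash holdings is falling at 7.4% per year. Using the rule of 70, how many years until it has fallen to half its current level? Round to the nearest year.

Falling at 7.4%, it halves about every 70/7.4 = 9.46 years.

about 9 years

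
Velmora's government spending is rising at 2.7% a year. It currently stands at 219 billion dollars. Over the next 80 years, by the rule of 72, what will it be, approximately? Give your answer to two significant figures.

It doubles every 72/2.7 ≈ 26.67 years, so 80 years is 3.00 doublings.
2^3.00 ≈ 8.00; 219 × 8.00 ≈ 1800 billion dollars.

around 1800 billion dollars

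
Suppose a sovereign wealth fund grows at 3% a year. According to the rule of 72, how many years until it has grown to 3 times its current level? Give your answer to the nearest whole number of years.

At 3% it doubles every 72/3 ≈ 24.00 years.
Reaching 3× takes log₂(3) ≈ 1.58 doublings.
1.58 × 24.00 ≈ 38 years.

38 years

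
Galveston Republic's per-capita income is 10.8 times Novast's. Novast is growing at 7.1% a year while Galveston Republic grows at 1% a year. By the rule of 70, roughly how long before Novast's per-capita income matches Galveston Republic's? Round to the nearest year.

≈ 39 years

The growth-rate gap is 7.1% − 1% = 6.1 percentage points.
So the ratio between them halves every 70/6.1 ≈ 11.48 years.
A 10.8 times gap takes log₂(10.8) ≈ 3.43 halvings to close: 3.43 × 11.48 ≈ 39 years.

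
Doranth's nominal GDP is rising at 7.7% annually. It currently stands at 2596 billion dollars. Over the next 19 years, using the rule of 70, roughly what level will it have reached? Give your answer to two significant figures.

It doubles every 70/7.7 ≈ 9.09 years, so 19 years is 2.09 doublings.
2^2.09 ≈ 4.26; 2596 × 4.26 ≈ 11000 billion dollars.

11000 billion dollars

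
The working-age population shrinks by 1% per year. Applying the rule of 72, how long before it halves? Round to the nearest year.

around 72 years

Falling at 1%, it halves about every 72/1 = 72.00 years.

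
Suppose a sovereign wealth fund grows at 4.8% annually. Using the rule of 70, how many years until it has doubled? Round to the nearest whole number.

roughly 15 years

At 4.8%, doubling takes about 70/4.8 = 14.58 years.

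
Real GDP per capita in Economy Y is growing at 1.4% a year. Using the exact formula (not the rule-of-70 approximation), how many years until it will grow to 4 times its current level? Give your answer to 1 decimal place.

t = ln(4) / ln(1 + 0.014) = 1.3863 / 0.013903 ≈ 99.71.

99.7 years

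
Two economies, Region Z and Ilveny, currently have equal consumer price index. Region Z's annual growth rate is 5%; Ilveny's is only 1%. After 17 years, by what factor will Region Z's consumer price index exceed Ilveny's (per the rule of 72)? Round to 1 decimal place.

Only the 4-point difference matters.
72/4 ≈ 18.00 years per doubling of the ratio; 17 years gives 0.94 doublings, so ≈ 1.9×.

around 1.9 times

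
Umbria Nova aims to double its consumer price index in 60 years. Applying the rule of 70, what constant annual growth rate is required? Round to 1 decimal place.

70 / 60 ≈ 1.17, so about 1.2% a year.

roughly 1.2%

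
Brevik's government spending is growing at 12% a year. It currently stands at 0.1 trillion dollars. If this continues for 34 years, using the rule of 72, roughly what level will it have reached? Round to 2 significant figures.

≈ 5.1 trillion dollars

It doubles every 72/12 ≈ 6.00 years, so 34 years is 5.67 doublings.
2^5.67 ≈ 50.91; 0.1 × 50.91 ≈ 5.1 trillion dollars.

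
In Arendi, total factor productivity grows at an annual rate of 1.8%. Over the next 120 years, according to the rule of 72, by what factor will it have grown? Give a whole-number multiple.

At 1.8% one doubling takes ≈ 40.00 years; 120 years is 3 of them, so ×8.

approximately 8 times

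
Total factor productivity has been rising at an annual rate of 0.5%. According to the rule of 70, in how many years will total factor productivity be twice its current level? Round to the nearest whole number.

roughly 140 years

At 0.5%, doubling takes about 70/0.5 = 140.00 years.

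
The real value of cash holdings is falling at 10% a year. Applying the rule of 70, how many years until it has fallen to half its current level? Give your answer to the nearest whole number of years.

roughly 7 years

The rule works in reverse for decay: 70/10 ≈ 7.00 years to halve.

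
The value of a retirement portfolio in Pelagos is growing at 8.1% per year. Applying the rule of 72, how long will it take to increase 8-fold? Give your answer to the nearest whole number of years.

approximately 27 years

Doubling time ≈ 72/8.1 = 8.89 years.
Getting to 8× needs 3 doublings: 3 × 8.89 ≈ 27 years.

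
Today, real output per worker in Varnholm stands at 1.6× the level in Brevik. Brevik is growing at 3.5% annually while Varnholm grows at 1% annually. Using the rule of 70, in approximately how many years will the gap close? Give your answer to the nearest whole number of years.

approximately 19 years

The growth-rate gap is 3.5% − 1% = 2.5 percentage points.
So the ratio between them halves every 70/2.5 ≈ 28.00 years.
A 1.6× gap takes log₂(1.6) ≈ 0.68 halvings to close: 0.68 × 28.00 ≈ 19 years.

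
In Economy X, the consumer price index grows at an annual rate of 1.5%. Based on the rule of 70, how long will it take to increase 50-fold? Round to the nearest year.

At 1.5% it doubles every 70/1.5 ≈ 46.67 years.
Reaching 50× takes log₂(50) ≈ 5.64 doublings.
5.64 × 46.67 ≈ 263 years.

about 263 years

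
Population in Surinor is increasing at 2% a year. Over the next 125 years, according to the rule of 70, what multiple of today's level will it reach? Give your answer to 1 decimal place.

Doubles every ≈ 35.00 years (70/2).
125 years is 3.57 doublings; 2^3.57 ≈ 11.9×.

about 11.9 times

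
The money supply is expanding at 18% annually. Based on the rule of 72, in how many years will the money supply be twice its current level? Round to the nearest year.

about 4 years

At 18%, doubling takes about 72/18 = 4.00 years.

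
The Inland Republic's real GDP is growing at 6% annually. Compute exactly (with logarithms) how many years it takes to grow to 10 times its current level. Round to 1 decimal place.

t = ln(10) / ln(1 + 0.06) = 2.3026 / 0.058269 ≈ 39.52.

39.5 years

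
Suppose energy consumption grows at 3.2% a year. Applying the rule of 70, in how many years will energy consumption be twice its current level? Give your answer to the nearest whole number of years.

≈ 22 years

At 3.2%, doubling takes about 70/3.2 = 21.88 years.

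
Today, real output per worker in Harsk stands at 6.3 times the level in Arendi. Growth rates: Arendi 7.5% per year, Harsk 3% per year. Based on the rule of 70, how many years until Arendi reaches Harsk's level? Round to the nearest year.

Arendi gains on Harsk at 7.5% − 3% = 4.5 points a year.
At that relative rate the gap halves every 70/4.5 ≈ 15.56 years.
A 6.3 times gap takes log₂(6.3) ≈ 2.66 halvings to close: 2.66 × 15.56 ≈ 41 years.

about 41 years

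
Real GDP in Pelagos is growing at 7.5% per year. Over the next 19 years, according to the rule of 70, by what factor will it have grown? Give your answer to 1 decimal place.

Doubles every ≈ 9.33 years (70/7.5).
19 years is 2.04 doublings; 2^2.04 ≈ 4.1×.

around 4.1 times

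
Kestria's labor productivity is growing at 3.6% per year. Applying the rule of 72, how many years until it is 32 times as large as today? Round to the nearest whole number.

At 3.6% it doubles every 72/3.6 ≈ 20.00 years.
Getting to 32× needs 5 doublings: 5 × 20.00 ≈ 100 years.

≈ 100 years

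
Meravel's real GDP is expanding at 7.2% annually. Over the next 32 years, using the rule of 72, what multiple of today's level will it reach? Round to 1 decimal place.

about 9.2 times

Doubles every ≈ 10.00 years (72/7.2).
32 years is 3.20 doublings; 2^3.20 ≈ 9.2×.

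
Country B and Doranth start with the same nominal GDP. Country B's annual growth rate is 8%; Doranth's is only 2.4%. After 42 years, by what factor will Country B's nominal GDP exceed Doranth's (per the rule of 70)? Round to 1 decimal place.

around 10.3 times

Country B pulls ahead at 5.6 pp per year, so the ratio doubles every 70/5.6 ≈ 12.50 years.
In 42 years that's 3.36 doublings: 2^3.36 ≈ 10.3.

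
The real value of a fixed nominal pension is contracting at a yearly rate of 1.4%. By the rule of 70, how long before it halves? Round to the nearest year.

Halving time ≈ 70 / 1.4 = 50.00 → 50 years.

about 50 years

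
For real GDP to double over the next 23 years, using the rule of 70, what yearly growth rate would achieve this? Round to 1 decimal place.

70 / 23 ≈ 3.04, so about 3.0% per year.

approximately 3.0%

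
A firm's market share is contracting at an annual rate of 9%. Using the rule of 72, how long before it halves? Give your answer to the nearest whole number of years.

roughly 8 years

Halving time ≈ 72 / 9 = 8.00 → 8 years.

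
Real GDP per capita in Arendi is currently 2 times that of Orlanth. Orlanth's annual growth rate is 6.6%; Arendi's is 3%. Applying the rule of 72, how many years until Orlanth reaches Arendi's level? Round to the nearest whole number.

What matters is the difference: 3.6 pp.
Rule of 72 on the gap: the ratio halves every 72/3.6 ≈ 20.00 years.
A 2 times gap closes after 1 halving: 1 × 20.00 ≈ 20 years.

around 20 years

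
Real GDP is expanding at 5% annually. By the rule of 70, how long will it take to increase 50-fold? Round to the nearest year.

Doubling time ≈ 70/5 = 14.00 years.
Reaching 50× takes log₂(50) ≈ 5.64 doublings.
5.64 × 14.00 ≈ 79 years.

around 79 years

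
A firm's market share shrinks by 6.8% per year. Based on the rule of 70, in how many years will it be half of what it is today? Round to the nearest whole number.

Falling at 6.8%, it halves about every 70/6.8 = 10.29 years.

around 10 years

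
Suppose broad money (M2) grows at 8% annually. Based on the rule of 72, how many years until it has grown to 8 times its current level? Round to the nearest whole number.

At 8% it doubles every 72/8 ≈ 9.00 years.
Getting to 8× needs 3 doublings: 3 × 9.00 ≈ 27 years.

about 27 years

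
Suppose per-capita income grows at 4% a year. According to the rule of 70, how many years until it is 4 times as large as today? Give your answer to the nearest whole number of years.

One doubling takes 70/4 = 17.50 years.
Getting to 4× needs 2 doublings: 2 × 17.50 ≈ 35 years.

about 35 years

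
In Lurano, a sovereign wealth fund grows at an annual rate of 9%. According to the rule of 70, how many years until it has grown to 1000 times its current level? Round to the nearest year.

Doubling time ≈ 70/9 = 7.78 years.
1000× is log₂ 1000 ≈ 9.97 doublings, so ≈ 9.97 × 7.78 = 78 years.

around 78 years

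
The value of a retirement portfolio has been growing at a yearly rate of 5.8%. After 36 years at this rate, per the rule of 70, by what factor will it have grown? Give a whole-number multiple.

approximately 8 times

At 5.8% one doubling takes ≈ 12.07 years; 36 years is 3 of them, so ×8.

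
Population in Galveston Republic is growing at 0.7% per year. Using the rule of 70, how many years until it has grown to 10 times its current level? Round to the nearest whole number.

At 0.7% it doubles every 70/0.7 ≈ 100.00 years.
Reaching 10× takes log₂(10) ≈ 3.32 doublings.
3.32 × 100.00 ≈ 332 years.

about 332 years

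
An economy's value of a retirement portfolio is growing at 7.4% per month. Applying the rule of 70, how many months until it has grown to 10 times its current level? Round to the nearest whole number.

At 7.4% it doubles every 70/7.4 ≈ 9.46 months.
Reaching 10× takes log₂(10) ≈ 3.32 doublings.
3.32 × 9.46 ≈ 31 months.

31 months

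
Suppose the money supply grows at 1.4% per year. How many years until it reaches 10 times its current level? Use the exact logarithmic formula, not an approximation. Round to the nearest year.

166 years

t = ln(10) / ln(1 + 0.014) = 2.3026 / 0.013903 ≈ 165.62.
≈ 166 years.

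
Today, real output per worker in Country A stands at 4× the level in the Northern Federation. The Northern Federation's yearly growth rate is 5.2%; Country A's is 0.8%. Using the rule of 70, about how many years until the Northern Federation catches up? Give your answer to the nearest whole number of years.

What matters is the difference: 4.4 pp.
Rule of 70 on the gap: the ratio halves every 70/4.4 ≈ 15.91 years.
A 4× gap closes after 2 halvings: 2 × 15.91 ≈ 32 years.

around 32 years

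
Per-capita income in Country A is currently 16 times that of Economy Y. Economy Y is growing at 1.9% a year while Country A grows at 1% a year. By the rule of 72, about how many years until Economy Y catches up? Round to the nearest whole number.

about 320 years

Economy Y gains on Country A at 1.9% − 1% = 0.9 points a year.
At that relative rate the gap halves every 72/0.9 ≈ 80.00 years.
A 16 times gap closes after 4 halvings: 4 × 80.00 ≈ 320 years.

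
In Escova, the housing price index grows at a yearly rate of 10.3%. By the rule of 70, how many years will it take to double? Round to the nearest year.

≈ 7 years

Doubling time ≈ 70 / 10.3 = 6.80 years.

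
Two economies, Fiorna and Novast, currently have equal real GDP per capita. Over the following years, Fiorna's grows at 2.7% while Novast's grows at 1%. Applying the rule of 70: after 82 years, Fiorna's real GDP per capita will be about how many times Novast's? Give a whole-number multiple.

≈ 4 times

Fiorna pulls ahead at 1.7 pp per year, so the ratio doubles every 70/1.7 ≈ 41.18 years.
In 82 years that's 1.99 doublings: 2^1.99 ≈ 4.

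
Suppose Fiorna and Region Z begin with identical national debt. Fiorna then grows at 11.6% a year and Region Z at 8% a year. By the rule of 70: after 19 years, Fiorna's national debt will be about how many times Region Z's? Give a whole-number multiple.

Fiorna pulls ahead at 3.6 pp per year, so the ratio doubles every 70/3.6 ≈ 19.44 years.
In 19 years that's 0.98 doublings: 2^0.98 ≈ 2.

about 2 times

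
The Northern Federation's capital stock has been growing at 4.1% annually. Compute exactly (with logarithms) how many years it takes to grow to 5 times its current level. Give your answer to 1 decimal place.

t = ln(5) / ln(1 + 0.041) = 1.6094 / 0.040182 ≈ 40.05.

40.1 years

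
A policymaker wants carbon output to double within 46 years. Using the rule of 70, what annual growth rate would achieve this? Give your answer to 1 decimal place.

70 / 46 ≈ 1.52, so about 1.5% annually.

≈ 1.5% annually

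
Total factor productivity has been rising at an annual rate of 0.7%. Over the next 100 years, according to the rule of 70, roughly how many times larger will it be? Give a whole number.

2 times

Doubling time ≈ 70/0.7 = 100.00 years.
100/100.00 ≈ 1 doubling, so about 2^1 = 2×.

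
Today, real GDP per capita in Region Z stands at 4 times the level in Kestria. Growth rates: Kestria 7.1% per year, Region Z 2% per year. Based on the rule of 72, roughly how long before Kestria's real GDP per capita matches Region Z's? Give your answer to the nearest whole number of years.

The growth-rate gap is 7.1% − 2% = 5.1 percentage points.
So the ratio between them halves every 72/5.1 ≈ 14.12 years.
A 4 times gap closes after 2 halvings: 2 × 14.12 ≈ 28 years.

≈ 28 years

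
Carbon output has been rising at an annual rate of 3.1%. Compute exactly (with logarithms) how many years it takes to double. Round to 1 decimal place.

22.7 years

t = ln(2) / ln(1 + 0.031) = 0.6931 / 0.030529 ≈ 22.70.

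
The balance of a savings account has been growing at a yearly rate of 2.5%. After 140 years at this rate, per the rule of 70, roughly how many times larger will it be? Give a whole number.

roughly 32 times

70/2.5 ≈ 28.00 years per doubling.
140 years fits 5 doublings: 2^5 = 32.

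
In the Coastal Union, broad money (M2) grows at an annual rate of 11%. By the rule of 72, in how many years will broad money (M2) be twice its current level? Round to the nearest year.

about 7 years

Doubling time ≈ 72 / 11 = 6.55 years.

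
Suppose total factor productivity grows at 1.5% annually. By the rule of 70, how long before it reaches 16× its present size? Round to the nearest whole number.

One doubling takes 70/1.5 = 46.67 years.
Getting to 16× needs 4 doublings: 4 × 46.67 ≈ 187 years.

about 187 years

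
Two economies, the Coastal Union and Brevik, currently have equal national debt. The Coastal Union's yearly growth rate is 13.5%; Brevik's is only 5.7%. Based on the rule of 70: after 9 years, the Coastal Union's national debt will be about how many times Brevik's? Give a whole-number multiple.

Only the 7.8-point difference matters.
70/7.8 ≈ 8.97 years per doubling of the ratio; 9 years gives 1.00 doublings, so ≈ 2×.

approximately 2 times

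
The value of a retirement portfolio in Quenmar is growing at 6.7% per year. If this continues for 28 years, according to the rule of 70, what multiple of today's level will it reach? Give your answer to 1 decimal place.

Doubling time ≈ 70/6.7 = 10.45 years.
28 years / 10.45 ≈ 2.68 doublings → factor 2^2.68 ≈ 6.4.

roughly 6.4 times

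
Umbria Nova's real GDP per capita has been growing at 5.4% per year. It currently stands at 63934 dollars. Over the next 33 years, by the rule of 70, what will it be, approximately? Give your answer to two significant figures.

approximately 370000 dollars

It doubles every 70/5.4 ≈ 12.96 years, so 33 years is 2.55 doublings.
2^2.55 ≈ 5.86; 63934 × 5.86 ≈ 370000 dollars.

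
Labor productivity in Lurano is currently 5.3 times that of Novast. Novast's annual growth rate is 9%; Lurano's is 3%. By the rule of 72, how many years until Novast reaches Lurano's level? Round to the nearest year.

roughly 29 years

What matters is the difference: 6 pp.
Rule of 72 on the gap: the ratio halves every 72/6 ≈ 12.00 years.
A 5.3 times gap takes log₂(5.3) ≈ 2.41 halvings to close: 2.41 × 12.00 ≈ 29 years.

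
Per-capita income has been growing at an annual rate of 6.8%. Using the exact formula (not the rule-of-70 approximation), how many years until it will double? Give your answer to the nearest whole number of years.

11 years

t = ln(2) / ln(1 + 0.068) = 0.6931 / 0.065788 ≈ 10.54.
≈ 11 years.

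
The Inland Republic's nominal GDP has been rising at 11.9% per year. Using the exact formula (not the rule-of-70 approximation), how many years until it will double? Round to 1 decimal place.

6.2 years

t = ln(2) / ln(1 + 0.119) = 0.6931 / 0.112435 ≈ 6.16.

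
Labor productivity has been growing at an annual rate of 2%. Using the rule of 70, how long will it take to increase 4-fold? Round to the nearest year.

around 70 years

Doubling time ≈ 70/2 = 35.00 years.
4 = 2^2, so 2 doublings → 70 years.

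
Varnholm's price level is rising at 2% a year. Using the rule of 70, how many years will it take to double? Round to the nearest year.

At 2%, doubling takes about 70/2 = 35.00 years.

approximately 35 years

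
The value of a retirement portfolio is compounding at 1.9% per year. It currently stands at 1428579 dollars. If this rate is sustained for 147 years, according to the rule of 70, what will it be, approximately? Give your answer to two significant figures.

around 23000000 dollars

It doubles every 70/1.9 ≈ 36.84 years, so 147 years is 3.99 doublings.
2^3.99 ≈ 15.89; 1428579 × 15.89 ≈ 23000000 dollars.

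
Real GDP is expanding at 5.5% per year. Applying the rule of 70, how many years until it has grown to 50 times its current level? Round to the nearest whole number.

At 5.5% it doubles every 70/5.5 ≈ 12.73 years.
Reaching 50× takes log₂(50) ≈ 5.64 doublings.
5.64 × 12.73 ≈ 72 years.

roughly 72 years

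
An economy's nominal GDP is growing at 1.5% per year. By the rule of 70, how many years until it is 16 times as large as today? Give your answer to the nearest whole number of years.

187 years

One doubling takes 70/1.5 = 46.67 years.
16 = 2^4, so 4 doublings → 187 years.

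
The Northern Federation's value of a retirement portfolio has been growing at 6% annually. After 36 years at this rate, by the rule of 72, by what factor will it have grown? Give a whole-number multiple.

At 6% one doubling takes ≈ 12.00 years; 36 years is 3 of them, so ×8.

8 times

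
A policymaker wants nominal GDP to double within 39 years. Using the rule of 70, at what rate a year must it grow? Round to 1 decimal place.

70 / 39 ≈ 1.79, so about 1.8% a year.

≈ 1.8% a year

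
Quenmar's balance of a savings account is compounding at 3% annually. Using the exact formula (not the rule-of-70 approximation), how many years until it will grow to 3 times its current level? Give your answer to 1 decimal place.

37.2 years

t = ln(3) / ln(1 + 0.03) = 1.0986 / 0.029559 ≈ 37.17.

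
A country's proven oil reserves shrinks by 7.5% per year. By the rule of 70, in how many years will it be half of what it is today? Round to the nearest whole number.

around 9 years

The rule works in reverse for decay: 70/7.5 ≈ 9.33 years to halve.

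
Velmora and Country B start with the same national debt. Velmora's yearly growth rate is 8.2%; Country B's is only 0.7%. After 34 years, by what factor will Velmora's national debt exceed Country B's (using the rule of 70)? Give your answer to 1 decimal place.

approximately 12.5 times

Velmora pulls ahead at 7.5 pp per year, so the ratio doubles every 70/7.5 ≈ 9.33 years.
In 34 years that's 3.64 doublings: 2^3.64 ≈ 12.5.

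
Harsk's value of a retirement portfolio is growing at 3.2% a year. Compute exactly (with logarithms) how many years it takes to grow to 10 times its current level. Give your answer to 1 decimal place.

t = ln(10) / ln(1 + 0.032) = 2.3026 / 0.031499 ≈ 73.10.

73.1 years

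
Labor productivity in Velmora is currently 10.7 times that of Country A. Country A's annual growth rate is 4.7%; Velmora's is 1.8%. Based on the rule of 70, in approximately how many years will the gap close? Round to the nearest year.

approximately 83 years

What matters is the difference: 2.9 pp.
Rule of 70 on the gap: the ratio halves every 70/2.9 ≈ 24.14 years.
A 10.7 times gap takes log₂(10.7) ≈ 3.42 halvings to close: 3.42 × 24.14 ≈ 83 years.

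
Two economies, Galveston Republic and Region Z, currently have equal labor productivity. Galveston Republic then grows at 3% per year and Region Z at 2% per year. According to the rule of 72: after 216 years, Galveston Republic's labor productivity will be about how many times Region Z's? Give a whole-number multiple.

around 8 times

Only the 1-point difference matters.
72/1 ≈ 72.00 years per doubling of the ratio; 216 years gives 3.00 doublings, so ≈ 8×.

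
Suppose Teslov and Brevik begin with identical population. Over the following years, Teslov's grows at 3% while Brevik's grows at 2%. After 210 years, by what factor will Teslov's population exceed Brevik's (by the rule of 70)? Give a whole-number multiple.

approximately 8 times

Rate gap = 3% − 2% = 1 point.
The ratio doubles every 70/1 ≈ 70.00 years.
210/70.00 ≈ 3.00 doublings → ratio ≈ 2^3.00 ≈ 8.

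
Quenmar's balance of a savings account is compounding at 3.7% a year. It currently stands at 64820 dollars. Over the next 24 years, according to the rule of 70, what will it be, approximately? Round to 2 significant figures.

160000 dollars

It doubles every 70/3.7 ≈ 18.92 years, so 24 years is 1.27 doublings.
2^1.27 ≈ 2.41; 64820 × 2.41 ≈ 160000 dollars.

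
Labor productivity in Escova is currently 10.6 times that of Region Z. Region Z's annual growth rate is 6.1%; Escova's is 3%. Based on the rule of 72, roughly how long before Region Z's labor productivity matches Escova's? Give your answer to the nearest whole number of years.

approximately 79 years

Region Z gains on Escova at 6.1% − 3% = 3.1 points a year.
At that relative rate the gap halves every 72/3.1 ≈ 23.23 years.
A 10.6 times gap takes log₂(10.6) ≈ 3.41 halvings to close: 3.41 × 23.23 ≈ 79 years.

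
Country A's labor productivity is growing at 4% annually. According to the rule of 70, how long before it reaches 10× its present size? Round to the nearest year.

≈ 58 years

One doubling takes 70/4 = 17.50 years.
10× is log₂ 10 ≈ 3.32 doublings, so ≈ 3.32 × 17.50 = 58 years.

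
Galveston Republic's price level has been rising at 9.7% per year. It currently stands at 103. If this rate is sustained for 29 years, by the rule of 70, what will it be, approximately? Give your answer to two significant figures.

roughly 1700

It doubles every 70/9.7 ≈ 7.22 years, so 29 years is 4.02 doublings.
2^4.02 ≈ 16.22; 103 × 16.22 ≈ 1700.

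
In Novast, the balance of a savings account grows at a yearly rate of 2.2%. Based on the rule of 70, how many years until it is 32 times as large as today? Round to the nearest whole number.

Doubling time ≈ 70/2.2 = 31.82 years.
32 = 2^5, so 5 doublings → 159 years.

≈ 159 years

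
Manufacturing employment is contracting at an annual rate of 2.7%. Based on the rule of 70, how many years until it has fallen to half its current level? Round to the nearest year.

The rule works in reverse for decay: 70/2.7 ≈ 25.93 years to halve.

about 26 years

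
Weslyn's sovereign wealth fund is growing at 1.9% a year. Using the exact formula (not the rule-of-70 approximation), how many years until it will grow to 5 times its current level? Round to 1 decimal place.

t = ln(5) / ln(1 + 0.019) = 1.6094 / 0.018822 ≈ 85.51.

85.5 years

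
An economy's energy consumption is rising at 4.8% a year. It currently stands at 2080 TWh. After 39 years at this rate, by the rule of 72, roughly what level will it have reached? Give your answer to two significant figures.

≈ 13000 TWh

It doubles every 72/4.8 ≈ 15.00 years, so 39 years is 2.60 doublings.
2^2.60 ≈ 6.06; 2080 × 6.06 ≈ 13000 TWh.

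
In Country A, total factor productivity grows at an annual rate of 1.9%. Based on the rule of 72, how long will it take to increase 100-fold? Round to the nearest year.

One doubling takes 72/1.9 = 37.89 years.
Reaching 100× takes log₂(100) ≈ 6.64 doublings.
6.64 × 37.89 ≈ 252 years.

about 252 years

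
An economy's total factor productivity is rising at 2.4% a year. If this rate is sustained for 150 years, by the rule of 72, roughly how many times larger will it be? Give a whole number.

At 2.4% one doubling takes ≈ 30.00 years; 150 years is 5 of them, so ×32.

about 32 times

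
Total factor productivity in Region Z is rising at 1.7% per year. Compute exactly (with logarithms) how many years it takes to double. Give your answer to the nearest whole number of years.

t = ln(2) / ln(1 + 0.017) = 0.6931 / 0.016857 ≈ 41.12.
≈ 41 years.

41 years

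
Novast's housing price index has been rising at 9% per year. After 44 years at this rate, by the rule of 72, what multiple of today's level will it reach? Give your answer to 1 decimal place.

about 45.3 times

Doubling time ≈ 72/9 = 8.00 years.
44 years / 8.00 ≈ 5.50 doublings → factor 2^5.50 ≈ 45.3.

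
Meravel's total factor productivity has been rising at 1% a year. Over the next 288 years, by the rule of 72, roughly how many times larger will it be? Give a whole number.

Doubling time ≈ 72/1 = 72.00 years.
288/72.00 ≈ 4 doublings, so about 2^4 = 16×.

about 16 times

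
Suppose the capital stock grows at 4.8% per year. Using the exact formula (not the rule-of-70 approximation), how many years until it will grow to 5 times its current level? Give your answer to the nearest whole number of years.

t = ln(5) / ln(1 + 0.048) = 1.6094 / 0.046884 ≈ 34.33.
≈ 34 years.

34 years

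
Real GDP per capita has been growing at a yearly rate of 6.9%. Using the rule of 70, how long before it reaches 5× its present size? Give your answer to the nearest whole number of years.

One doubling takes 70/6.9 = 10.14 years.
5× is log₂ 5 ≈ 2.32 doublings, so ≈ 2.32 × 10.14 = 24 years.

roughly 24 years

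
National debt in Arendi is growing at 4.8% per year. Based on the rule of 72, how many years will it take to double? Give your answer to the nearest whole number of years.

72/4.8 ≈ 15.00, so it doubles roughly every 15 years.

about 15 years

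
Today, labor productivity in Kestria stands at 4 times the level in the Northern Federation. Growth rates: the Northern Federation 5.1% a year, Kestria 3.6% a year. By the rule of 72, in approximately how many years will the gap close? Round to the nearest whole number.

What matters is the difference: 1.5 pp.
Rule of 72 on the gap: the ratio halves every 72/1.5 ≈ 48.00 years.
A 4 times gap closes after 2 halvings: 2 × 48.00 ≈ 96 years.

around 96 years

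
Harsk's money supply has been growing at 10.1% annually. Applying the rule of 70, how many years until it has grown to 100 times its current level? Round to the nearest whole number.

At 10.1% it doubles every 70/10.1 ≈ 6.93 years.
100× is log₂ 100 ≈ 6.64 doublings, so ≈ 6.64 × 6.93 = 46 years.

around 46 years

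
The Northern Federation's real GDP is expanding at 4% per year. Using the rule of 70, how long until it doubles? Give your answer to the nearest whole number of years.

approximately 18 years

Doubling time ≈ 70 / 4 = 17.50 years.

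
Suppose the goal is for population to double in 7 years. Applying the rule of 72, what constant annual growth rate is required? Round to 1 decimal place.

72 / 7 ≈ 10.29, so about 10.3% annually.

about 10.3%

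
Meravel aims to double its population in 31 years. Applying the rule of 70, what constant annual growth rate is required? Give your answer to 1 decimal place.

2.3%

70 / 31 ≈ 2.26, so about 2.3% a year.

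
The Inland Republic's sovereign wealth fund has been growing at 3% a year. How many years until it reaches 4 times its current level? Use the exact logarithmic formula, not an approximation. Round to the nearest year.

t = ln(4) / ln(1 + 0.03) = 1.3863 / 0.029559 ≈ 46.90.
≈ 47 years.

47 years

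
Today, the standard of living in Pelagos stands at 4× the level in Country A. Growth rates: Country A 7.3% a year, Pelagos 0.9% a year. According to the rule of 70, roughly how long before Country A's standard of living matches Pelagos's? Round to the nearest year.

What matters is the difference: 6.4 pp.
Rule of 70 on the gap: the ratio halves every 70/6.4 ≈ 10.94 years.
A 4× gap closes after 2 halvings: 2 × 10.94 ≈ 22 years.

22 years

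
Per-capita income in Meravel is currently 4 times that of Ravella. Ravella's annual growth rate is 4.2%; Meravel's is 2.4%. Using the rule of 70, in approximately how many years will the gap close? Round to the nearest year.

78 years

The growth-rate gap is 4.2% − 2.4% = 1.8 percentage points.
So the ratio between them halves every 70/1.8 ≈ 38.89 years.
A 4 times gap closes after 2 halvings: 2 × 38.89 ≈ 78 years.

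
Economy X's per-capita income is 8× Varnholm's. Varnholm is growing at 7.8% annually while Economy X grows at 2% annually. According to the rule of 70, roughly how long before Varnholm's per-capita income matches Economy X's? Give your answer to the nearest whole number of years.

The growth-rate gap is 7.8% − 2% = 5.8 percentage points.
So the ratio between them halves every 70/5.8 ≈ 12.07 years.
An 8× gap closes after 3 halvings: 3 × 12.07 ≈ 36 years.

approximately 36 years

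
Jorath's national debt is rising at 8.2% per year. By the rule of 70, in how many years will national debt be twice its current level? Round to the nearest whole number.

At 8.2%, doubling takes about 70/8.2 = 8.54 years.

approximately 9 years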